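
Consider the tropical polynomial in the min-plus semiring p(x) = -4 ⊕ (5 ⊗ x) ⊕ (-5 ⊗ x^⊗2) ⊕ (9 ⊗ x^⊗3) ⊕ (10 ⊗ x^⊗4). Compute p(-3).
p(-3) = -11

A tropical monomial a ⊗ x^⊗i evaluates to a + i · x. Evaluating each term at x = -3:
  Term 0 contributes -4 + 0 · -3 = -4
  Term 1 contributes 5 + 1 · -3 = 2
  Term 2 contributes -5 + 2 · -3 = -11
  Term 3 contributes 9 + 3 · -3 = 0
  Term 4 contributes 10 + 4 · -3 = -2
p(-3) = ⊕ of these = min[-4, 2, -11, 0, -2] = -11.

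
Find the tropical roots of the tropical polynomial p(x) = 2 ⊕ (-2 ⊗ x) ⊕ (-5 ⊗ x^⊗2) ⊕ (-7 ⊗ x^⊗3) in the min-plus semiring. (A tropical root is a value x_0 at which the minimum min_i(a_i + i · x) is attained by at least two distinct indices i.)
Roots: {2, 3, 4}

Each tropical root is a break point of the lower envelope of the lines y = a_i + i · x (there are 4 lines, with slopes 0, 1, ..., 3). Only the lines that attain the minimum somewhere contribute to roots; other lines are dominated. Here the surviving (envelope) indices are i = 3, i = 2, i = 1, i = 0.
Intersections between consecutive envelope lines give the roots: for adjacent envelope indices i < j the intersection is x = (a_i − a_j) / (j − i). Reading off the sorted break points: {2, 3, 4}.
Verification: at each break x_0, at least two indices attain the minimum of min_i(a_i + i · x_0).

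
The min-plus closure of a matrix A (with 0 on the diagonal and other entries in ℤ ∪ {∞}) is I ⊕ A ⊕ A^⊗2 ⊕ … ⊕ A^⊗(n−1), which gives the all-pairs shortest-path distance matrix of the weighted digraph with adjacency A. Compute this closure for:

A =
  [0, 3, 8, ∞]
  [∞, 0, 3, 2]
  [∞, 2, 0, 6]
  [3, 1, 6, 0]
Closure =
  [0, 3, 6, 5]
  [5, 0, 3, 2]
  [7, 2, 0, 4]
  [3, 1, 4, 0]

This is the Floyd-Warshall all-pairs shortest-path computation. For each intermediate vertex k = 0, 1, …, 3, update dist[i][j] ← min(dist[i][j], dist[i][k] + dist[k][j]). The final matrix gives, for each (i, j), the minimum total weight of any directed path from i to j (possibly empty when i = j).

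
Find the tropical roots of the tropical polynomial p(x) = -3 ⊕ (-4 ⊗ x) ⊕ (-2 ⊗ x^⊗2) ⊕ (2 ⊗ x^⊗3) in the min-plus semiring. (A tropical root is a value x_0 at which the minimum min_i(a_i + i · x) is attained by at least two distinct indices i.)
Roots: {-4, -2, 1}

Each tropical root is a break point of the lower envelope of the lines y = a_i + i · x (there are 4 lines, with slopes 0, 1, ..., 3). Only the lines that attain the minimum somewhere contribute to roots; other lines are dominated. Here the surviving (envelope) indices are i = 3, i = 2, i = 1, i = 0.
Intersections between consecutive envelope lines give the roots: for adjacent envelope indices i < j the intersection is x = (a_i − a_j) / (j − i). Reading off the sorted break points: {-4, -2, 1}.
Verification: at each break x_0, at least two indices attain the minimum of min_i(a_i + i · x_0).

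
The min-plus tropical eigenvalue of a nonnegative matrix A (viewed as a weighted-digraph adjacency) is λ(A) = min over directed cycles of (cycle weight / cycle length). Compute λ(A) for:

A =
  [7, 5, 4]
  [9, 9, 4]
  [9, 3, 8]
λ(A) = 7/2

Enumerate directed cycles and compute their means (weight / length). Sample:
  cycle 0 → 0: weight = 7, length = 1, mean = 7/1 ≈ 7.000
  cycle 1 → 1: weight = 9, length = 1, mean = 9/1 ≈ 9.000
  cycle 2 → 2: weight = 8, length = 1, mean = 8/1 ≈ 8.000
  cycle 0 → 1 → 0: weight = 14, length = 2, mean = 14/2 ≈ 7.000
  cycle 0 → 2 → 0: weight = 13, length = 2, mean = 13/2 ≈ 6.500
  cycle 1 → 0 → 1: weight = 14, length = 2, mean = 14/2 ≈ 7.000
Minimum mean = 3.500, attained e.g. along the cycle 1 → 2 → 1 with weight 7 and length 2. So λ(A) = 7/2 = 7/2.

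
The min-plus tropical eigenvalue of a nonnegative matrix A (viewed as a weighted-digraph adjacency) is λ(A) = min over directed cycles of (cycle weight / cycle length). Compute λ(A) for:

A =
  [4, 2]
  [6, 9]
λ(A) = 4

Enumerate directed cycles and compute their means (weight / length). Sample:
  cycle 0 → 0: weight = 4, length = 1, mean = 4/1 ≈ 4.000
  cycle 1 → 1: weight = 9, length = 1, mean = 9/1 ≈ 9.000
  cycle 0 → 1 → 0: weight = 8, length = 2, mean = 8/2 ≈ 4.000
  cycle 1 → 0 → 1: weight = 8, length = 2, mean = 8/2 ≈ 4.000
Minimum mean = 4.000, attained e.g. along the cycle 0 → 0 with weight 4 and length 1. So λ(A) = 4/1 = 4.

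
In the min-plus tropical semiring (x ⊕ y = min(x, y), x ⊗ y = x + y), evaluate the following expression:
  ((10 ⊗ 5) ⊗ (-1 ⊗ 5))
((10 ⊗ 5) ⊗ (-1 ⊗ 5)) = 19

Expand innermost to outermost. Recall ⊕ takes the minimum of its arguments and ⊗ takes their sum. Working out the expression ((10 ⊗ 5) ⊗ (-1 ⊗ 5)) gives 19.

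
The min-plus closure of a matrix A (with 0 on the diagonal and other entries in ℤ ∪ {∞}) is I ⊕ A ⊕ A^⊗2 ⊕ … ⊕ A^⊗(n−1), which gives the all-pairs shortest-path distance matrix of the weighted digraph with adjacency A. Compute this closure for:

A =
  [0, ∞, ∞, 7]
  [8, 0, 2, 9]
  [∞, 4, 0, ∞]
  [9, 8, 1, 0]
Closure =
  [0, 12, 8, 7]
  [8, 0, 2, 9]
  [12, 4, 0, 13]
  [9, 5, 1, 0]

This is the Floyd-Warshall all-pairs shortest-path computation. For each intermediate vertex k = 0, 1, …, 3, update dist[i][j] ← min(dist[i][j], dist[i][k] + dist[k][j]). The final matrix gives, for each (i, j), the minimum total weight of any directed path from i to j (possibly empty when i = j).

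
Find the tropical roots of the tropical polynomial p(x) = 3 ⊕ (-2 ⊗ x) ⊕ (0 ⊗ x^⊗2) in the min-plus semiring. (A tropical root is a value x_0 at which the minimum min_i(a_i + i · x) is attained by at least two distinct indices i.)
Roots: {-2, 5}

Each tropical root is a break point of the lower envelope of the lines y = a_i + i · x (there are 3 lines, with slopes 0, 1, ..., 2). Only the lines that attain the minimum somewhere contribute to roots; other lines are dominated. Here the surviving (envelope) indices are i = 2, i = 1, i = 0.
Intersections between consecutive envelope lines give the roots: for adjacent envelope indices i < j the intersection is x = (a_i − a_j) / (j − i). Reading off the sorted break points: {-2, 5}.
Verification: at each break x_0, at least two indices attain the minimum of min_i(a_i + i · x_0).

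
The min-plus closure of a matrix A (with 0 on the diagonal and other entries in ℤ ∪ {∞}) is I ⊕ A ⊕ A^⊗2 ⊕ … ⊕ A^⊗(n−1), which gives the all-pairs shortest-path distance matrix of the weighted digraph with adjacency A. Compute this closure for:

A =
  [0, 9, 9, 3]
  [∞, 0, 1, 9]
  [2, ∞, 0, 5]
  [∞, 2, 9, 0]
Closure =
  [0, 5, 6, 3]
  [3, 0, 1, 6]
  [2, 7, 0, 5]
  [5, 2, 3, 0]

This is the Floyd-Warshall all-pairs shortest-path computation. For each intermediate vertex k = 0, 1, …, 3, update dist[i][j] ← min(dist[i][j], dist[i][k] + dist[k][j]). The final matrix gives, for each (i, j), the minimum total weight of any directed path from i to j (possibly empty when i = j).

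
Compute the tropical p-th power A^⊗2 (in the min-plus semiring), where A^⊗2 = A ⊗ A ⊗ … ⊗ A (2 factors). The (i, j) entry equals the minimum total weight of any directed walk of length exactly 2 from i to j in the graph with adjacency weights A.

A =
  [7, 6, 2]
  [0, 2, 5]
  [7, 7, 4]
A^⊗2 =
  [6, 8, 6]
  [2, 4, 2]
  [7, 9, 8]

Each entry (A^⊗2)_ij equals the minimum over all length-2 walks i = v_0 → v_1 → … → v_2 = j of Σ_t A[v_t][v_{t+1}]. For example, for (i, j) = (0, 2) we minimise over 3 possible intermediate vertex sequences; the minimum is 6, attained along the walk 0 → 2 → 2.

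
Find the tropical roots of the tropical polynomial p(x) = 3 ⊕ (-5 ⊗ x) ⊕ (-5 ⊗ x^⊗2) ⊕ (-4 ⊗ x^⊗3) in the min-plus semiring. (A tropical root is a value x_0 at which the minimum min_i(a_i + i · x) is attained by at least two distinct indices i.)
Roots: {-1, 0, 8}

Each tropical root is a break point of the lower envelope of the lines y = a_i + i · x (there are 4 lines, with slopes 0, 1, ..., 3). Only the lines that attain the minimum somewhere contribute to roots; other lines are dominated. Here the surviving (envelope) indices are i = 3, i = 2, i = 1, i = 0.
Intersections between consecutive envelope lines give the roots: for adjacent envelope indices i < j the intersection is x = (a_i − a_j) / (j − i). Reading off the sorted break points: {-1, 0, 8}.
Verification: at each break x_0, at least two indices attain the minimum of min_i(a_i + i · x_0).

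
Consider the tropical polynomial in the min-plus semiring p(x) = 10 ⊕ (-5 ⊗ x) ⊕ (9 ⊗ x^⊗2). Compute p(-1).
p(-1) = -6

A tropical monomial a ⊗ x^⊗i evaluates to a + i · x. Evaluating each term at x = -1:
  Term 0 contributes 10 + 0 · -1 = 10
  Term 1 contributes -5 + 1 · -1 = -6
  Term 2 contributes 9 + 2 · -1 = 7
p(-1) = ⊕ of these = min[10, -6, 7] = -6.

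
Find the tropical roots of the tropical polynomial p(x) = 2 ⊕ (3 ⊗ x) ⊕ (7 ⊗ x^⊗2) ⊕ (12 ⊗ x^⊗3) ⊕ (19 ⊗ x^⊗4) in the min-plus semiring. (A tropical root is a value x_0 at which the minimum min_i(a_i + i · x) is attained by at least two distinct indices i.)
Roots: {-7, -5, -4, -1}

Each tropical root is a break point of the lower envelope of the lines y = a_i + i · x (there are 5 lines, with slopes 0, 1, ..., 4). Only the lines that attain the minimum somewhere contribute to roots; other lines are dominated. Here the surviving (envelope) indices are i = 4, i = 3, i = 2, i = 1, i = 0.
Intersections between consecutive envelope lines give the roots: for adjacent envelope indices i < j the intersection is x = (a_i − a_j) / (j − i). Reading off the sorted break points: {-7, -5, -4, -1}.
Verification: at each break x_0, at least two indices attain the minimum of min_i(a_i + i · x_0).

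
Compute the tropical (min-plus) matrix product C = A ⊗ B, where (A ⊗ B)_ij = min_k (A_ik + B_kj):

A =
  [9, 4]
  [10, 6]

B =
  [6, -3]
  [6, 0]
A ⊗ B =
  [10, 4]
  [12, 6]

Apply the min-plus product entry-by-entry:
  C[0][0] = min over k of (A[0][0] + B[0][0] = 9 + 6 = 15, A[0][1] + B[1][0] = 4 + 6 = 10) = 10 (attained at k = 1)
  C[0][1] = min over k of (A[0][0] + B[0][1] = 9 + -3 = 6, A[0][1] + B[1][1] = 4 + 0 = 4) = 4 (attained at k = 1)
  C[1][0] = min over k of (A[1][0] + B[0][0] = 10 + 6 = 16, A[1][1] + B[1][0] = 6 + 6 = 12) = 12 (attained at k = 1)
  C[1][1] = min over k of (A[1][0] + B[0][1] = 10 + -3 = 7, A[1][1] + B[1][1] = 6 + 0 = 6) = 6 (attained at k = 1)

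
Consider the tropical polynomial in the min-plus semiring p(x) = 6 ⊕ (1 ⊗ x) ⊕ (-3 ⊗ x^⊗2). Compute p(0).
p(0) = -3

A tropical monomial a ⊗ x^⊗i evaluates to a + i · x. Evaluating each term at x = 0:
  Term 0 contributes 6 + 0 · 0 = 6
  Term 1 contributes 1 + 1 · 0 = 1
  Term 2 contributes -3 + 2 · 0 = -3
p(0) = ⊕ of these = min[6, 1, -3] = -3.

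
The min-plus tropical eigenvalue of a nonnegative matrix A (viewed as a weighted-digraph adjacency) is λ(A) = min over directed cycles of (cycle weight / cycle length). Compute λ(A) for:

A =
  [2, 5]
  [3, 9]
λ(A) = 2

Enumerate directed cycles and compute their means (weight / length). Sample:
  cycle 0 → 0: weight = 2, length = 1, mean = 2/1 ≈ 2.000
  cycle 1 → 1: weight = 9, length = 1, mean = 9/1 ≈ 9.000
  cycle 0 → 1 → 0: weight = 8, length = 2, mean = 8/2 ≈ 4.000
  cycle 1 → 0 → 1: weight = 8, length = 2, mean = 8/2 ≈ 4.000
Minimum mean = 2.000, attained e.g. along the cycle 0 → 0 with weight 2 and length 1. So λ(A) = 2/1 = 2.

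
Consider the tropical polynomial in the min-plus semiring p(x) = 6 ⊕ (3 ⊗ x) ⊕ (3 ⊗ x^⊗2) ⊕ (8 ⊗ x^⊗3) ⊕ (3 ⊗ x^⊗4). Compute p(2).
p(2) = 5

A tropical monomial a ⊗ x^⊗i evaluates to a + i · x. Evaluating each term at x = 2:
  Term 0 contributes 6 + 0 · 2 = 6
  Term 1 contributes 3 + 1 · 2 = 5
  Term 2 contributes 3 + 2 · 2 = 7
  Term 3 contributes 8 + 3 · 2 = 14
  Term 4 contributes 3 + 4 · 2 = 11
p(2) = ⊕ of these = min[6, 5, 7, 14, 11] = 5.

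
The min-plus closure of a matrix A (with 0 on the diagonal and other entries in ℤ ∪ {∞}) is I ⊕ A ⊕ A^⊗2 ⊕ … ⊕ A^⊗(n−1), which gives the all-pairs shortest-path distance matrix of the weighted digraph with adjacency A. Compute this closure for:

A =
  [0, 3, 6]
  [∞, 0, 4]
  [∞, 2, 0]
Closure =
  [0, 3, 6]
  [∞, 0, 4]
  [∞, 2, 0]

This is the Floyd-Warshall all-pairs shortest-path computation. For each intermediate vertex k = 0, 1, …, 2, update dist[i][j] ← min(dist[i][j], dist[i][k] + dist[k][j]). The final matrix gives, for each (i, j), the minimum total weight of any directed path from i to j (possibly empty when i = j).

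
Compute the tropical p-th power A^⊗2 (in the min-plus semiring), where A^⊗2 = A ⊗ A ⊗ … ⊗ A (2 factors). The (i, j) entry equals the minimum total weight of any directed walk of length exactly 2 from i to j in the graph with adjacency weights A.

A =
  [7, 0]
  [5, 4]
A^⊗2 =
  [5, 4]
  [9, 5]

Each entry (A^⊗2)_ij equals the minimum over all length-2 walks i = v_0 → v_1 → … → v_2 = j of Σ_t A[v_t][v_{t+1}]. For example, for (i, j) = (0, 1) we minimise over 2 possible intermediate vertex sequences; the minimum is 4, attained along the walk 0 → 1 → 1.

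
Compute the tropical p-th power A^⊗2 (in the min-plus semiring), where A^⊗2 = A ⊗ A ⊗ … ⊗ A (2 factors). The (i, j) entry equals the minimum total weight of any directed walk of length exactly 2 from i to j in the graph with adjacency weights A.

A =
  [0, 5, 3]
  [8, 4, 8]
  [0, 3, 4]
A^⊗2 =
  [0, 5, 3]
  [8, 8, 11]
  [0, 5, 3]

Each entry (A^⊗2)_ij equals the minimum over all length-2 walks i = v_0 → v_1 → … → v_2 = j of Σ_t A[v_t][v_{t+1}]. For example, for (i, j) = (0, 2) we minimise over 3 possible intermediate vertex sequences; the minimum is 3, attained along the walk 0 → 0 → 2.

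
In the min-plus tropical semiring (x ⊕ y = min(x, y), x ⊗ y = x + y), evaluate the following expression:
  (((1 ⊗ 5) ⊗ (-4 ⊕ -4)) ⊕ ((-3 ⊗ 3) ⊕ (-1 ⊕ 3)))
(((1 ⊗ 5) ⊗ (-4 ⊕ -4)) ⊕ ((-3 ⊗ 3) ⊕ (-1 ⊕ 3))) = -1

Expand innermost to outermost. Recall ⊕ takes the minimum of its arguments and ⊗ takes their sum. Working out the expression (((1 ⊗ 5) ⊗ (-4 ⊕ -4)) ⊕ ((-3 ⊗ 3) ⊕ (-1 ⊕ 3))) gives -1.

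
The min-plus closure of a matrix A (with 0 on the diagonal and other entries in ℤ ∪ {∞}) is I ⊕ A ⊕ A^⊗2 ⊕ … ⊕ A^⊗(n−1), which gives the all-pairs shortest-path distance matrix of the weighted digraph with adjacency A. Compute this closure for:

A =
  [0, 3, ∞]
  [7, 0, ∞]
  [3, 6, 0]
Closure =
  [0, 3, ∞]
  [7, 0, ∞]
  [3, 6, 0]

This is the Floyd-Warshall all-pairs shortest-path computation. For each intermediate vertex k = 0, 1, …, 2, update dist[i][j] ← min(dist[i][j], dist[i][k] + dist[k][j]). The final matrix gives, for each (i, j), the minimum total weight of any directed path from i to j (possibly empty when i = j).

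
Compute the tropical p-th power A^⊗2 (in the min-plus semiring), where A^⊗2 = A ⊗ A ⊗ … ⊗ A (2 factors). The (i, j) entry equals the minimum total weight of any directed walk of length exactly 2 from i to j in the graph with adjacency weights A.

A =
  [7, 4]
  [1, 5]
A^⊗2 =
  [5, 9]
  [6, 5]

Each entry (A^⊗2)_ij equals the minimum over all length-2 walks i = v_0 → v_1 → … → v_2 = j of Σ_t A[v_t][v_{t+1}]. For example, for (i, j) = (0, 1) we minimise over 2 possible intermediate vertex sequences; the minimum is 9, attained along the walk 0 → 1 → 1.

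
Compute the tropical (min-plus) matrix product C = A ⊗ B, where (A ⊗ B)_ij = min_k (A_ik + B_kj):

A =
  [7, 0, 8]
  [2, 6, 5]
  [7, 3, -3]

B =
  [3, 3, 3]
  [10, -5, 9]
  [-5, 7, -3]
A ⊗ B =
  [3, -5, 5]
  [0, 1, 2]
  [-8, -2, -6]

Apply the min-plus product entry-by-entry:
  C[0][0] = min over k of (A[0][0] + B[0][0] = 7 + 3 = 10, A[0][1] + B[1][0] = 0 + 10 = 10, A[0][2] + B[2][0] = 8 + -5 = 3) = 3 (attained at k = 2)
  C[0][1] = min over k of (A[0][0] + B[0][1] = 7 + 3 = 10, A[0][1] + B[1][1] = 0 + -5 = -5, A[0][2] + B[2][1] = 8 + 7 = 15) = -5 (attained at k = 1)
  C[0][2] = min over k of (A[0][0] + B[0][2] = 7 + 3 = 10, A[0][1] + B[1][2] = 0 + 9 = 9, A[0][2] + B[2][2] = 8 + -3 = 5) = 5 (attained at k = 2)
  C[1][0] = min over k of (A[1][0] + B[0][0] = 2 + 3 = 5, A[1][1] + B[1][0] = 6 + 10 = 16, A[1][2] + B[2][0] = 5 + -5 = 0) = 0 (attained at k = 2)
  C[1][1] = min over k of (A[1][0] + B[0][1] = 2 + 3 = 5, A[1][1] + B[1][1] = 6 + -5 = 1, A[1][2] + B[2][1] = 5 + 7 = 12) = 1 (attained at k = 1)
  C[1][2] = min over k of (A[1][0] + B[0][2] = 2 + 3 = 5, A[1][1] + B[1][2] = 6 + 9 = 15, A[1][2] + B[2][2] = 5 + -3 = 2) = 2 (attained at k = 2)
  C[2][0] = min over k of (A[2][0] + B[0][0] = 7 + 3 = 10, A[2][1] + B[1][0] = 3 + 10 = 13, A[2][2] + B[2][0] = -3 + -5 = -8) = -8 (attained at k = 2)
  C[2][1] = min over k of (A[2][0] + B[0][1] = 7 + 3 = 10, A[2][1] + B[1][1] = 3 + -5 = -2, A[2][2] + B[2][1] = -3 + 7 = 4) = -2 (attained at k = 1)
  C[2][2] = min over k of (A[2][0] + B[0][2] = 7 + 3 = 10, A[2][1] + B[1][2] = 3 + 9 = 12, A[2][2] + B[2][2] = -3 + -3 = -6) = -6 (attained at k = 2)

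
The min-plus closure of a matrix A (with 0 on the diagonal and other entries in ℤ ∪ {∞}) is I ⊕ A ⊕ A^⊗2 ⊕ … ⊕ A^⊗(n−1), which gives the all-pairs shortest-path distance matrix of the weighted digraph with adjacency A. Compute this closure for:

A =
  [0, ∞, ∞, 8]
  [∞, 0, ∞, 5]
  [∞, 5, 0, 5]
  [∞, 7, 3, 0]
Closure =
  [0, 15, 11, 8]
  [∞, 0, 8, 5]
  [∞, 5, 0, 5]
  [∞, 7, 3, 0]

This is the Floyd-Warshall all-pairs shortest-path computation. For each intermediate vertex k = 0, 1, …, 3, update dist[i][j] ← min(dist[i][j], dist[i][k] + dist[k][j]). The final matrix gives, for each (i, j), the minimum total weight of any directed path from i to j (possibly empty when i = j).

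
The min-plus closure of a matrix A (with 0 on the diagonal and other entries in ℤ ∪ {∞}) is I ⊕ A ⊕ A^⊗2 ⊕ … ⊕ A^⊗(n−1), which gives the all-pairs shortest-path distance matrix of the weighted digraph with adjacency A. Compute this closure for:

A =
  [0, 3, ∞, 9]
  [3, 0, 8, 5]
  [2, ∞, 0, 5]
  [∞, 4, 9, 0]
Closure =
  [0, 3, 11, 8]
  [3, 0, 8, 5]
  [2, 5, 0, 5]
  [7, 4, 9, 0]

This is the Floyd-Warshall all-pairs shortest-path computation. For each intermediate vertex k = 0, 1, …, 3, update dist[i][j] ← min(dist[i][j], dist[i][k] + dist[k][j]). The final matrix gives, for each (i, j), the minimum total weight of any directed path from i to j (possibly empty when i = j).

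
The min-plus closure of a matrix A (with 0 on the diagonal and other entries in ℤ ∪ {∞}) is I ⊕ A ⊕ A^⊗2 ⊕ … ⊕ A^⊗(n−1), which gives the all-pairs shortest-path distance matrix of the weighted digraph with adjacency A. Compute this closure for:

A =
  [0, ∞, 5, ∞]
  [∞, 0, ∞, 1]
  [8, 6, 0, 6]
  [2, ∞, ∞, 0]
Closure =
  [0, 11, 5, 11]
  [3, 0, 8, 1]
  [8, 6, 0, 6]
  [2, 13, 7, 0]

This is the Floyd-Warshall all-pairs shortest-path computation. For each intermediate vertex k = 0, 1, …, 3, update dist[i][j] ← min(dist[i][j], dist[i][k] + dist[k][j]). The final matrix gives, for each (i, j), the minimum total weight of any directed path from i to j (possibly empty when i = j).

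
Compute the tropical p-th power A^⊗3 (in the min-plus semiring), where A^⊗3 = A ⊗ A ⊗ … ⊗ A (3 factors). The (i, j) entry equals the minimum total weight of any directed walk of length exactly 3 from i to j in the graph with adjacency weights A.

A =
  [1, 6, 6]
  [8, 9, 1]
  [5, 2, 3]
A^⊗3 =
  [3, 8, 8]
  [7, 6, 4]
  [7, 5, 6]

Each entry (A^⊗3)_ij equals the minimum over all length-3 walks i = v_0 → v_1 → … → v_3 = j of Σ_t A[v_t][v_{t+1}]. For example, for (i, j) = (0, 2) we minimise over 9 possible intermediate vertex sequences; the minimum is 8, attained along the walk 0 → 0 → 0 → 2.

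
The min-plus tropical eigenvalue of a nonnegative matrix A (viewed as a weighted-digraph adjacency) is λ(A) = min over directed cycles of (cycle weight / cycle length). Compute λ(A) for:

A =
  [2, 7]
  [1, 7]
λ(A) = 2

Enumerate directed cycles and compute their means (weight / length). Sample:
  cycle 0 → 0: weight = 2, length = 1, mean = 2/1 ≈ 2.000
  cycle 1 → 1: weight = 7, length = 1, mean = 7/1 ≈ 7.000
  cycle 0 → 1 → 0: weight = 8, length = 2, mean = 8/2 ≈ 4.000
  cycle 1 → 0 → 1: weight = 8, length = 2, mean = 8/2 ≈ 4.000
Minimum mean = 2.000, attained e.g. along the cycle 0 → 0 with weight 2 and length 1. So λ(A) = 2/1 = 2.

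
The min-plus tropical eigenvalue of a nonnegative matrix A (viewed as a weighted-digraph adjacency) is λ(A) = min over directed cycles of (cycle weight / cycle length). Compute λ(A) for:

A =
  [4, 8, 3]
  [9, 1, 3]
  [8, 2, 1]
λ(A) = 1

Enumerate directed cycles and compute their means (weight / length). Sample:
  cycle 0 → 0: weight = 4, length = 1, mean = 4/1 ≈ 4.000
  cycle 1 → 1: weight = 1, length = 1, mean = 1/1 ≈ 1.000
  cycle 2 → 2: weight = 1, length = 1, mean = 1/1 ≈ 1.000
  cycle 0 → 1 → 0: weight = 17, length = 2, mean = 17/2 ≈ 8.500
  cycle 0 → 2 → 0: weight = 11, length = 2, mean = 11/2 ≈ 5.500
  cycle 1 → 0 → 1: weight = 17, length = 2, mean = 17/2 ≈ 8.500
Minimum mean = 1.000, attained e.g. along the cycle 1 → 1 with weight 1 and length 1. So λ(A) = 1/1 = 1.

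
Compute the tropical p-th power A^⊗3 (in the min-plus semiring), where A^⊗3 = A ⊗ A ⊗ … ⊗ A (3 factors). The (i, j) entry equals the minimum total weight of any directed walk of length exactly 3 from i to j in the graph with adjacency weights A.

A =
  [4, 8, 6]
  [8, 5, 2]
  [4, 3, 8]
A^⊗3 =
  [12, 13, 11]
  [10, 10, 7]
  [9, 8, 10]

Each entry (A^⊗3)_ij equals the minimum over all length-3 walks i = v_0 → v_1 → … → v_3 = j of Σ_t A[v_t][v_{t+1}]. For example, for (i, j) = (0, 2) we minimise over 9 possible intermediate vertex sequences; the minimum is 11, attained along the walk 0 → 2 → 1 → 2.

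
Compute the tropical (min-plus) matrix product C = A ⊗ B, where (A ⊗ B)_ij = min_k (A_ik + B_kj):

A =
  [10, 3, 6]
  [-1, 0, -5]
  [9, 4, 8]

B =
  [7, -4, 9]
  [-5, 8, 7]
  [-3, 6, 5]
A ⊗ B =
  [-2, 6, 10]
  [-8, -5, 0]
  [-1, 5, 11]

Apply the min-plus product entry-by-entry:
  C[0][0] = min over k of (A[0][0] + B[0][0] = 10 + 7 = 17, A[0][1] + B[1][0] = 3 + -5 = -2, A[0][2] + B[2][0] = 6 + -3 = 3) = -2 (attained at k = 1)
  C[0][1] = min over k of (A[0][0] + B[0][1] = 10 + -4 = 6, A[0][1] + B[1][1] = 3 + 8 = 11, A[0][2] + B[2][1] = 6 + 6 = 12) = 6 (attained at k = 0)
  C[0][2] = min over k of (A[0][0] + B[0][2] = 10 + 9 = 19, A[0][1] + B[1][2] = 3 + 7 = 10, A[0][2] + B[2][2] = 6 + 5 = 11) = 10 (attained at k = 1)
  C[1][0] = min over k of (A[1][0] + B[0][0] = -1 + 7 = 6, A[1][1] + B[1][0] = 0 + -5 = -5, A[1][2] + B[2][0] = -5 + -3 = -8) = -8 (attained at k = 2)
  C[1][1] = min over k of (A[1][0] + B[0][1] = -1 + -4 = -5, A[1][1] + B[1][1] = 0 + 8 = 8, A[1][2] + B[2][1] = -5 + 6 = 1) = -5 (attained at k = 0)
  C[1][2] = min over k of (A[1][0] + B[0][2] = -1 + 9 = 8, A[1][1] + B[1][2] = 0 + 7 = 7, A[1][2] + B[2][2] = -5 + 5 = 0) = 0 (attained at k = 2)
  C[2][0] = min over k of (A[2][0] + B[0][0] = 9 + 7 = 16, A[2][1] + B[1][0] = 4 + -5 = -1, A[2][2] + B[2][0] = 8 + -3 = 5) = -1 (attained at k = 1)
  C[2][1] = min over k of (A[2][0] + B[0][1] = 9 + -4 = 5, A[2][1] + B[1][1] = 4 + 8 = 12, A[2][2] + B[2][1] = 8 + 6 = 14) = 5 (attained at k = 0)
  C[2][2] = min over k of (A[2][0] + B[0][2] = 9 + 9 = 18, A[2][1] + B[1][2] = 4 + 7 = 11, A[2][2] + B[2][2] = 8 + 5 = 13) = 11 (attained at k = 1)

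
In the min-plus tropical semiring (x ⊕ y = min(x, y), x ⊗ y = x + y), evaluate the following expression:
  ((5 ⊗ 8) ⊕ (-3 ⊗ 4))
((5 ⊗ 8) ⊕ (-3 ⊗ 4)) = 1

Expand innermost to outermost. Recall ⊕ takes the minimum of its arguments and ⊗ takes their sum. Working out the expression ((5 ⊗ 8) ⊕ (-3 ⊗ 4)) gives 1.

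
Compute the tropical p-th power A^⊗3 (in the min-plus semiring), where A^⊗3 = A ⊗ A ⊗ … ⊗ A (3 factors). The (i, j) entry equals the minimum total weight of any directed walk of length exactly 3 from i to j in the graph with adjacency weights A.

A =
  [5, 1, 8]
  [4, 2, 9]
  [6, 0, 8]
A^⊗3 =
  [7, 5, 12]
  [8, 6, 13]
  [6, 4, 11]

Each entry (A^⊗3)_ij equals the minimum over all length-3 walks i = v_0 → v_1 → … → v_3 = j of Σ_t A[v_t][v_{t+1}]. For example, for (i, j) = (0, 2) we minimise over 9 possible intermediate vertex sequences; the minimum is 12, attained along the walk 0 → 1 → 1 → 2.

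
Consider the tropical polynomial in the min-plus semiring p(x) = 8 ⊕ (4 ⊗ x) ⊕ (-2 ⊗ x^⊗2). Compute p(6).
p(6) = 8

A tropical monomial a ⊗ x^⊗i evaluates to a + i · x. Evaluating each term at x = 6:
  Term 0 contributes 8 + 0 · 6 = 8
  Term 1 contributes 4 + 1 · 6 = 10
  Term 2 contributes -2 + 2 · 6 = 10
p(6) = ⊕ of these = min[8, 10, 10] = 8.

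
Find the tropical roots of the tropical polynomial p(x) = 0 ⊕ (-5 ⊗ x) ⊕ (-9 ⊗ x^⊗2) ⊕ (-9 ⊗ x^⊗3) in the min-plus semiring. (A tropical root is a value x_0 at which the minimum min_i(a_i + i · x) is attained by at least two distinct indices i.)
Roots: {0, 4, 5}

Each tropical root is a break point of the lower envelope of the lines y = a_i + i · x (there are 4 lines, with slopes 0, 1, ..., 3). Only the lines that attain the minimum somewhere contribute to roots; other lines are dominated. Here the surviving (envelope) indices are i = 3, i = 2, i = 1, i = 0.
Intersections between consecutive envelope lines give the roots: for adjacent envelope indices i < j the intersection is x = (a_i − a_j) / (j − i). Reading off the sorted break points: {0, 4, 5}.
Verification: at each break x_0, at least two indices attain the minimum of min_i(a_i + i · x_0).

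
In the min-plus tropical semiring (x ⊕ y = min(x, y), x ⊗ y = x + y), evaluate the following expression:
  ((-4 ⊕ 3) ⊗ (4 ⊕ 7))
((-4 ⊕ 3) ⊗ (4 ⊕ 7)) = 0

Expand innermost to outermost. Recall ⊕ takes the minimum of its arguments and ⊗ takes their sum. Working out the expression ((-4 ⊕ 3) ⊗ (4 ⊕ 7)) gives 0.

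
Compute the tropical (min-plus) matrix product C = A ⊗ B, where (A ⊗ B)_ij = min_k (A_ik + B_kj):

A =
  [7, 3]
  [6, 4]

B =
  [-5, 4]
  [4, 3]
A ⊗ B =
  [2, 6]
  [1, 7]

Apply the min-plus product entry-by-entry:
  C[0][0] = min over k of (A[0][0] + B[0][0] = 7 + -5 = 2, A[0][1] + B[1][0] = 3 + 4 = 7) = 2 (attained at k = 0)
  C[0][1] = min over k of (A[0][0] + B[0][1] = 7 + 4 = 11, A[0][1] + B[1][1] = 3 + 3 = 6) = 6 (attained at k = 1)
  C[1][0] = min over k of (A[1][0] + B[0][0] = 6 + -5 = 1, A[1][1] + B[1][0] = 4 + 4 = 8) = 1 (attained at k = 0)
  C[1][1] = min over k of (A[1][0] + B[0][1] = 6 + 4 = 10, A[1][1] + B[1][1] = 4 + 3 = 7) = 7 (attained at k = 1)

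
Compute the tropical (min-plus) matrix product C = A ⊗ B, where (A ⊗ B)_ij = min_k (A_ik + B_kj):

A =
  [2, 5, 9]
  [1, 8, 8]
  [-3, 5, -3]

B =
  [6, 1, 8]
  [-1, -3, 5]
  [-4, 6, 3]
A ⊗ B =
  [4, 2, 10]
  [4, 2, 9]
  [-7, -2, 0]

Apply the min-plus product entry-by-entry:
  C[0][0] = min over k of (A[0][0] + B[0][0] = 2 + 6 = 8, A[0][1] + B[1][0] = 5 + -1 = 4, A[0][2] + B[2][0] = 9 + -4 = 5) = 4 (attained at k = 1)
  C[0][1] = min over k of (A[0][0] + B[0][1] = 2 + 1 = 3, A[0][1] + B[1][1] = 5 + -3 = 2, A[0][2] + B[2][1] = 9 + 6 = 15) = 2 (attained at k = 1)
  C[0][2] = min over k of (A[0][0] + B[0][2] = 2 + 8 = 10, A[0][1] + B[1][2] = 5 + 5 = 10, A[0][2] + B[2][2] = 9 + 3 = 12) = 10 (attained at k = 0)
  C[1][0] = min over k of (A[1][0] + B[0][0] = 1 + 6 = 7, A[1][1] + B[1][0] = 8 + -1 = 7, A[1][2] + B[2][0] = 8 + -4 = 4) = 4 (attained at k = 2)
  C[1][1] = min over k of (A[1][0] + B[0][1] = 1 + 1 = 2, A[1][1] + B[1][1] = 8 + -3 = 5, A[1][2] + B[2][1] = 8 + 6 = 14) = 2 (attained at k = 0)
  C[1][2] = min over k of (A[1][0] + B[0][2] = 1 + 8 = 9, A[1][1] + B[1][2] = 8 + 5 = 13, A[1][2] + B[2][2] = 8 + 3 = 11) = 9 (attained at k = 0)
  C[2][0] = min over k of (A[2][0] + B[0][0] = -3 + 6 = 3, A[2][1] + B[1][0] = 5 + -1 = 4, A[2][2] + B[2][0] = -3 + -4 = -7) = -7 (attained at k = 2)
  C[2][1] = min over k of (A[2][0] + B[0][1] = -3 + 1 = -2, A[2][1] + B[1][1] = 5 + -3 = 2, A[2][2] + B[2][1] = -3 + 6 = 3) = -2 (attained at k = 0)
  C[2][2] = min over k of (A[2][0] + B[0][2] = -3 + 8 = 5, A[2][1] + B[1][2] = 5 + 5 = 10, A[2][2] + B[2][2] = -3 + 3 = 0) = 0 (attained at k = 2)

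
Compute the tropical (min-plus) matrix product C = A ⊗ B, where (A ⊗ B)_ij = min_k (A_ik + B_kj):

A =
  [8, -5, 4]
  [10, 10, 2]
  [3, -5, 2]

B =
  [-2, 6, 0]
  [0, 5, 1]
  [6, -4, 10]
A ⊗ B =
  [-5, 0, -4]
  [8, -2, 10]
  [-5, -2, -4]

Apply the min-plus product entry-by-entry:
  C[0][0] = min over k of (A[0][0] + B[0][0] = 8 + -2 = 6, A[0][1] + B[1][0] = -5 + 0 = -5, A[0][2] + B[2][0] = 4 + 6 = 10) = -5 (attained at k = 1)
  C[0][1] = min over k of (A[0][0] + B[0][1] = 8 + 6 = 14, A[0][1] + B[1][1] = -5 + 5 = 0, A[0][2] + B[2][1] = 4 + -4 = 0) = 0 (attained at k = 1)
  C[0][2] = min over k of (A[0][0] + B[0][2] = 8 + 0 = 8, A[0][1] + B[1][2] = -5 + 1 = -4, A[0][2] + B[2][2] = 4 + 10 = 14) = -4 (attained at k = 1)
  C[1][0] = min over k of (A[1][0] + B[0][0] = 10 + -2 = 8, A[1][1] + B[1][0] = 10 + 0 = 10, A[1][2] + B[2][0] = 2 + 6 = 8) = 8 (attained at k = 0)
  C[1][1] = min over k of (A[1][0] + B[0][1] = 10 + 6 = 16, A[1][1] + B[1][1] = 10 + 5 = 15, A[1][2] + B[2][1] = 2 + -4 = -2) = -2 (attained at k = 2)
  C[1][2] = min over k of (A[1][0] + B[0][2] = 10 + 0 = 10, A[1][1] + B[1][2] = 10 + 1 = 11, A[1][2] + B[2][2] = 2 + 10 = 12) = 10 (attained at k = 0)
  C[2][0] = min over k of (A[2][0] + B[0][0] = 3 + -2 = 1, A[2][1] + B[1][0] = -5 + 0 = -5, A[2][2] + B[2][0] = 2 + 6 = 8) = -5 (attained at k = 1)
  C[2][1] = min over k of (A[2][0] + B[0][1] = 3 + 6 = 9, A[2][1] + B[1][1] = -5 + 5 = 0, A[2][2] + B[2][1] = 2 + -4 = -2) = -2 (attained at k = 2)
  C[2][2] = min over k of (A[2][0] + B[0][2] = 3 + 0 = 3, A[2][1] + B[1][2] = -5 + 1 = -4, A[2][2] + B[2][2] = 2 + 10 = 12) = -4 (attained at k = 1)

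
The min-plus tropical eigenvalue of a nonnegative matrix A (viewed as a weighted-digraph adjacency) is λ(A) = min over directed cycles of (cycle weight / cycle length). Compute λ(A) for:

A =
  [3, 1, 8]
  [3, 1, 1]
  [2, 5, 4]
λ(A) = 1

Enumerate directed cycles and compute their means (weight / length). Sample:
  cycle 0 → 0: weight = 3, length = 1, mean = 3/1 ≈ 3.000
  cycle 1 → 1: weight = 1, length = 1, mean = 1/1 ≈ 1.000
  cycle 2 → 2: weight = 4, length = 1, mean = 4/1 ≈ 4.000
  cycle 0 → 1 → 0: weight = 4, length = 2, mean = 4/2 ≈ 2.000
  cycle 0 → 2 → 0: weight = 10, length = 2, mean = 10/2 ≈ 5.000
  cycle 1 → 0 → 1: weight = 4, length = 2, mean = 4/2 ≈ 2.000
Minimum mean = 1.000, attained e.g. along the cycle 1 → 1 with weight 1 and length 1. So λ(A) = 1/1 = 1.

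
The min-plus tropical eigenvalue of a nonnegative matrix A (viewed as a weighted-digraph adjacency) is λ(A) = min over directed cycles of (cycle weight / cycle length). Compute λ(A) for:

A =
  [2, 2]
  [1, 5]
λ(A) = 3/2

Enumerate directed cycles and compute their means (weight / length). Sample:
  cycle 0 → 0: weight = 2, length = 1, mean = 2/1 ≈ 2.000
  cycle 1 → 1: weight = 5, length = 1, mean = 5/1 ≈ 5.000
  cycle 0 → 1 → 0: weight = 3, length = 2, mean = 3/2 ≈ 1.500
  cycle 1 → 0 → 1: weight = 3, length = 2, mean = 3/2 ≈ 1.500
Minimum mean = 1.500, attained e.g. along the cycle 0 → 1 → 0 with weight 3 and length 2. So λ(A) = 3/2 = 3/2.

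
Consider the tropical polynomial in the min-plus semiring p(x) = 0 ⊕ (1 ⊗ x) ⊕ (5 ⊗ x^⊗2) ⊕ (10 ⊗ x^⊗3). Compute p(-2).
p(-2) = -1

A tropical monomial a ⊗ x^⊗i evaluates to a + i · x. Evaluating each term at x = -2:
  Term 0 contributes 0 + 0 · -2 = 0
  Term 1 contributes 1 + 1 · -2 = -1
  Term 2 contributes 5 + 2 · -2 = 1
  Term 3 contributes 10 + 3 · -2 = 4
p(-2) = ⊕ of these = min[0, -1, 1, 4] = -1.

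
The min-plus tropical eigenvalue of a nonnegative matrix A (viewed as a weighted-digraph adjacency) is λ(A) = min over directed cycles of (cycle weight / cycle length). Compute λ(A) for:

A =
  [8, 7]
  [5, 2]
λ(A) = 2

Enumerate directed cycles and compute their means (weight / length). Sample:
  cycle 0 → 0: weight = 8, length = 1, mean = 8/1 ≈ 8.000
  cycle 1 → 1: weight = 2, length = 1, mean = 2/1 ≈ 2.000
  cycle 0 → 1 → 0: weight = 12, length = 2, mean = 12/2 ≈ 6.000
  cycle 1 → 0 → 1: weight = 12, length = 2, mean = 12/2 ≈ 6.000
Minimum mean = 2.000, attained e.g. along the cycle 1 → 1 with weight 2 and length 1. So λ(A) = 2/1 = 2.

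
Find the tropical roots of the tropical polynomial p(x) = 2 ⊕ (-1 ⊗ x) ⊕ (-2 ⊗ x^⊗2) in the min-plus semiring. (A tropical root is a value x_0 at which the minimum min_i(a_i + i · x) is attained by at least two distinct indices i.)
Roots: {1, 3}

Each tropical root is a break point of the lower envelope of the lines y = a_i + i · x (there are 3 lines, with slopes 0, 1, ..., 2). Only the lines that attain the minimum somewhere contribute to roots; other lines are dominated. Here the surviving (envelope) indices are i = 2, i = 1, i = 0.
Intersections between consecutive envelope lines give the roots: for adjacent envelope indices i < j the intersection is x = (a_i − a_j) / (j − i). Reading off the sorted break points: {1, 3}.
Verification: at each break x_0, at least two indices attain the minimum of min_i(a_i + i · x_0).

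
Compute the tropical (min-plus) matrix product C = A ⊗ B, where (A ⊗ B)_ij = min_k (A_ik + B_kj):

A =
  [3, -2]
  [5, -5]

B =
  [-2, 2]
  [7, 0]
A ⊗ B =
  [1, -2]
  [2, -5]

Apply the min-plus product entry-by-entry:
  C[0][0] = min over k of (A[0][0] + B[0][0] = 3 + -2 = 1, A[0][1] + B[1][0] = -2 + 7 = 5) = 1 (attained at k = 0)
  C[0][1] = min over k of (A[0][0] + B[0][1] = 3 + 2 = 5, A[0][1] + B[1][1] = -2 + 0 = -2) = -2 (attained at k = 1)
  C[1][0] = min over k of (A[1][0] + B[0][0] = 5 + -2 = 3, A[1][1] + B[1][0] = -5 + 7 = 2) = 2 (attained at k = 1)
  C[1][1] = min over k of (A[1][0] + B[0][1] = 5 + 2 = 7, A[1][1] + B[1][1] = -5 + 0 = -5) = -5 (attained at k = 1)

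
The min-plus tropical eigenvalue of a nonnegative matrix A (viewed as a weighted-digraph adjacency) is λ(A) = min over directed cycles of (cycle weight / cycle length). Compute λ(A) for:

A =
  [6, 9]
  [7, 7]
λ(A) = 6

Enumerate directed cycles and compute their means (weight / length). Sample:
  cycle 0 → 0: weight = 6, length = 1, mean = 6/1 ≈ 6.000
  cycle 1 → 1: weight = 7, length = 1, mean = 7/1 ≈ 7.000
  cycle 0 → 1 → 0: weight = 16, length = 2, mean = 16/2 ≈ 8.000
  cycle 1 → 0 → 1: weight = 16, length = 2, mean = 16/2 ≈ 8.000
Minimum mean = 6.000, attained e.g. along the cycle 0 → 0 with weight 6 and length 1. So λ(A) = 6/1 = 6.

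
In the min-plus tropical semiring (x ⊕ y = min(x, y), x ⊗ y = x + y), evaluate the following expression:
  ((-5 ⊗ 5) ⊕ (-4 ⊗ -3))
((-5 ⊗ 5) ⊕ (-4 ⊗ -3)) = -7

Expand innermost to outermost. Recall ⊕ takes the minimum of its arguments and ⊗ takes their sum. Working out the expression ((-5 ⊗ 5) ⊕ (-4 ⊗ -3)) gives -7.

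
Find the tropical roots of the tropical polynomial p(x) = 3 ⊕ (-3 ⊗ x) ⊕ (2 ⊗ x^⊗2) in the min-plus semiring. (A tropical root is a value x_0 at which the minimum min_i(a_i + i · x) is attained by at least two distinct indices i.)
Roots: {-5, 6}

Each tropical root is a break point of the lower envelope of the lines y = a_i + i · x (there are 3 lines, with slopes 0, 1, ..., 2). Only the lines that attain the minimum somewhere contribute to roots; other lines are dominated. Here the surviving (envelope) indices are i = 2, i = 1, i = 0.
Intersections between consecutive envelope lines give the roots: for adjacent envelope indices i < j the intersection is x = (a_i − a_j) / (j − i). Reading off the sorted break points: {-5, 6}.
Verification: at each break x_0, at least two indices attain the minimum of min_i(a_i + i · x_0).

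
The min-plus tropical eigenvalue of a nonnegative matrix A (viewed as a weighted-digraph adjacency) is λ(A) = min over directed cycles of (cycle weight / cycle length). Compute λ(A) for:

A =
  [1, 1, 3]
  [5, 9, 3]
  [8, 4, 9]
λ(A) = 1

Enumerate directed cycles and compute their means (weight / length). Sample:
  cycle 0 → 0: weight = 1, length = 1, mean = 1/1 ≈ 1.000
  cycle 1 → 1: weight = 9, length = 1, mean = 9/1 ≈ 9.000
  cycle 2 → 2: weight = 9, length = 1, mean = 9/1 ≈ 9.000
  cycle 0 → 1 → 0: weight = 6, length = 2, mean = 6/2 ≈ 3.000
  cycle 0 → 2 → 0: weight = 11, length = 2, mean = 11/2 ≈ 5.500
  cycle 1 → 0 → 1: weight = 6, length = 2, mean = 6/2 ≈ 3.000
Minimum mean = 1.000, attained e.g. along the cycle 0 → 0 with weight 1 and length 1. So λ(A) = 1/1 = 1.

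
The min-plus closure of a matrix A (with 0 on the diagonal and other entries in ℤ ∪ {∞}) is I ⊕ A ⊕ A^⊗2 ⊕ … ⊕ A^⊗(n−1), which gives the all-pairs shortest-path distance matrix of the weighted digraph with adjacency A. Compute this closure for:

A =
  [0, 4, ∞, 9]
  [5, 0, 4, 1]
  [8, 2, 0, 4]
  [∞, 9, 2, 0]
Closure =
  [0, 4, 7, 5]
  [5, 0, 3, 1]
  [7, 2, 0, 3]
  [9, 4, 2, 0]

This is the Floyd-Warshall all-pairs shortest-path computation. For each intermediate vertex k = 0, 1, …, 3, update dist[i][j] ← min(dist[i][j], dist[i][k] + dist[k][j]). The final matrix gives, for each (i, j), the minimum total weight of any directed path from i to j (possibly empty when i = j).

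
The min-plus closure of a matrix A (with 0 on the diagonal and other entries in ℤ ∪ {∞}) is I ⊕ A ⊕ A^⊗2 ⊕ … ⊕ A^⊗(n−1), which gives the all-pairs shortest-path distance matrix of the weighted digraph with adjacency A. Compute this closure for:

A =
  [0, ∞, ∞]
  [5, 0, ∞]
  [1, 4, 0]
Closure =
  [0, ∞, ∞]
  [5, 0, ∞]
  [1, 4, 0]

This is the Floyd-Warshall all-pairs shortest-path computation. For each intermediate vertex k = 0, 1, …, 2, update dist[i][j] ← min(dist[i][j], dist[i][k] + dist[k][j]). The final matrix gives, for each (i, j), the minimum total weight of any directed path from i to j (possibly empty when i = j).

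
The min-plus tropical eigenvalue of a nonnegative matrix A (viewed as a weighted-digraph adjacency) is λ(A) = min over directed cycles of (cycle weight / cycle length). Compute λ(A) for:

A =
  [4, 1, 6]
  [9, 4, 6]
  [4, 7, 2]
λ(A) = 2

Enumerate directed cycles and compute their means (weight / length). Sample:
  cycle 0 → 0: weight = 4, length = 1, mean = 4/1 ≈ 4.000
  cycle 1 → 1: weight = 4, length = 1, mean = 4/1 ≈ 4.000
  cycle 2 → 2: weight = 2, length = 1, mean = 2/1 ≈ 2.000
  cycle 0 → 1 → 0: weight = 10, length = 2, mean = 10/2 ≈ 5.000
  cycle 0 → 2 → 0: weight = 10, length = 2, mean = 10/2 ≈ 5.000
  cycle 1 → 0 → 1: weight = 10, length = 2, mean = 10/2 ≈ 5.000
Minimum mean = 2.000, attained e.g. along the cycle 2 → 2 with weight 2 and length 1. So λ(A) = 2/1 = 2.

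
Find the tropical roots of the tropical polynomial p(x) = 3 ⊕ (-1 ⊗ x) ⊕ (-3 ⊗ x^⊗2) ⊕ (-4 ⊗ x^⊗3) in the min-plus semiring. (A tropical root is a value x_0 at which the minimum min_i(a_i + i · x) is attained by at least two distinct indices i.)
Roots: {1, 2, 4}

Each tropical root is a break point of the lower envelope of the lines y = a_i + i · x (there are 4 lines, with slopes 0, 1, ..., 3). Only the lines that attain the minimum somewhere contribute to roots; other lines are dominated. Here the surviving (envelope) indices are i = 3, i = 2, i = 1, i = 0.
Intersections between consecutive envelope lines give the roots: for adjacent envelope indices i < j the intersection is x = (a_i − a_j) / (j − i). Reading off the sorted break points: {1, 2, 4}.
Verification: at each break x_0, at least two indices attain the minimum of min_i(a_i + i · x_0).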